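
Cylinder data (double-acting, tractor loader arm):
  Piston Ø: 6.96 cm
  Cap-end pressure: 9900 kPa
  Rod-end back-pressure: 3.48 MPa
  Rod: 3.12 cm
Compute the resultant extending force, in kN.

F ≈ 27.1 kN

Cap-side area A_cap = π/4 × (6.96 cm)² = 38.05 cm^2
Rod-side annular area A_ann = π/4 × (6.96² − 3.12²) = 30.40 cm^2
Net thrust = P_cap·A_cap − P_rod·A_ann = 37.67 kN − 10.58 kN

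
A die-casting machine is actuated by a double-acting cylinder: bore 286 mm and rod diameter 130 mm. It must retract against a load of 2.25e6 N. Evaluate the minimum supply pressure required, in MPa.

P ≈ 44.1 MPa

Rod-side annular area A_ann = π/4 × (286² − 130²) = 50970 mm^2
Retraction: pressure acts on the annular area.
P = F / A = 2.25e6 N / A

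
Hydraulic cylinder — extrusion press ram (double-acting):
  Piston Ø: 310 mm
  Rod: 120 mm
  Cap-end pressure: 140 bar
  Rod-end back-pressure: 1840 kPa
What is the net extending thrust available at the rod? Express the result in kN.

F ≈ 939 kN

Cap-side area A_cap = π/4 × (310 mm)² = 75480 mm^2
Rod-side annular area A_ann = π/4 × (310² − 120²) = 64170 mm^2
Net thrust = P_cap·A_cap − P_rod·A_ann = 1057 kN − 118.1 kN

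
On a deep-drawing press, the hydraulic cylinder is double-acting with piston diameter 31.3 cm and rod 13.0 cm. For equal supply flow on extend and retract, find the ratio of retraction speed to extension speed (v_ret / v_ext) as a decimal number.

Cap-side area A_cap = π/4 × (31.3 cm)² = 769.4 cm^2
Rod-side annular area A_ann = π/4 × (31.3² − 13.0²) = 636.7 cm^2
For equal Q, v ∝ 1/A, so v_ret/v_ext = A_cap/A_ann.

v_ret/v_ext ≈ 1.21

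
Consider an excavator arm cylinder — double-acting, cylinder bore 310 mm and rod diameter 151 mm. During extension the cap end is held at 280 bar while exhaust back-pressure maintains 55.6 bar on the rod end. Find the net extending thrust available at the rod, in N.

F ≈ 1.79e6 N

Cap-side area A_cap = π/4 × (310 mm)² = 75480 mm^2
Rod-side annular area A_ann = π/4 × (310² − 151²) = 57570 mm^2
Net thrust = P_cap·A_cap − P_rod·A_ann = 2.113e6 N − 3.201e5 N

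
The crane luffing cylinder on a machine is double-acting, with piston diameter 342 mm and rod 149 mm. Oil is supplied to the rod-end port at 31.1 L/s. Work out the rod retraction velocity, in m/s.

v ≈ 0.418 m/s

Rod-side annular area A_ann = π/4 × (342² − 149²) = 74430 mm^2
Flow into the rod-end port fills the annular volume.
v = Q / A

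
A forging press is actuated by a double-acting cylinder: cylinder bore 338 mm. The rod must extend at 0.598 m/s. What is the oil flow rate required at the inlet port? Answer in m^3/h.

Q ≈ 193 m^3/h

Cap-side area A_cap = π/4 × (338 mm)² = 89730 mm^2
Q = A × v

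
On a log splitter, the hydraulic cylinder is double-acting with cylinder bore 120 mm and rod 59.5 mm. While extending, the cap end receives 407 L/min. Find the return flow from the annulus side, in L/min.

Q_out ≈ 307 L/min

Cap-side area A_cap = π/4 × (120 mm)² = 11310 mm^2
Rod-side annular area A_ann = π/4 × (120² − 59.5²) = 8529 mm^2
Piston speed v = Q_in/A_cap; rod-end outflow Q_out = v × A_ann = Q_in × A_ann/A_cap.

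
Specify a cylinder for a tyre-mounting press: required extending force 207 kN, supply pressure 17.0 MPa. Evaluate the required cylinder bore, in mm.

Extension force acts on the full piston face: F = P × (π/4)D².
D = √(4F / (πP)) = √(4 × 207 kN / (π × 17.0 MPa))

D ≈ 125 mm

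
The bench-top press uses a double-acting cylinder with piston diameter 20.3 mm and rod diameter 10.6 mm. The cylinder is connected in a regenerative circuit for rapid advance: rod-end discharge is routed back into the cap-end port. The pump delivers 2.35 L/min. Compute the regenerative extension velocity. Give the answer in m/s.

In regeneration the rod-end outflow joins the pump flow into the cap end, so the net volume the pump must supply per unit advance equals the rod cross-section area.
Rod cross-section A_rod = π/4 × (10.6 mm)² = 88.25 mm^2
v = Q_pump / A_rod

v ≈ 0.444 m/s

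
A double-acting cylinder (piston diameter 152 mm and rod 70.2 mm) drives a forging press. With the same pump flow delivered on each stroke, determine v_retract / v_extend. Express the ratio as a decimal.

v_ret/v_ext ≈ 1.27

Cap-side area A_cap = π/4 × (152 mm)² = 18150 mm^2
Rod-side annular area A_ann = π/4 × (152² − 70.2²) = 14280 mm^2
For equal Q, v ∝ 1/A, so v_ret/v_ext = A_cap/A_ann.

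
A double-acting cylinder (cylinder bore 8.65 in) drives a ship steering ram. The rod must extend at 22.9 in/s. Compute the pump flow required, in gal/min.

Q ≈ 350 gal/min

Cap-side area A_cap = π/4 × (8.65 in)² = 58.77 in^2
Q = A × v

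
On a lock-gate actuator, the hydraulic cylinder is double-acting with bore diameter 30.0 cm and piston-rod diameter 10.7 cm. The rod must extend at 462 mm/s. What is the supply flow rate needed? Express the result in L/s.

Cap-side area A_cap = π/4 × (30.0 cm)² = 706.9 cm^2
Q = A × v

Q ≈ 32.7 L/s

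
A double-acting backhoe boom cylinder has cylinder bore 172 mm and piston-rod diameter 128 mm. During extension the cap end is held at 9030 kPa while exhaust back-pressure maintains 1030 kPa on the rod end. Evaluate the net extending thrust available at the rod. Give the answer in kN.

F ≈ 199 kN

Cap-side area A_cap = π/4 × (172 mm)² = 23240 mm^2
Rod-side annular area A_ann = π/4 × (172² − 128²) = 10370 mm^2
Net thrust = P_cap·A_cap − P_rod·A_ann = 209.8 kN − 10.68 kN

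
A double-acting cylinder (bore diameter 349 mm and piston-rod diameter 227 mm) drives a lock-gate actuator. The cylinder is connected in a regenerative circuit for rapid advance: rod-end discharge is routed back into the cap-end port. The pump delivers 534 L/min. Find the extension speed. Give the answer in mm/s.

v ≈ 220 mm/s

In regeneration the rod-end outflow joins the pump flow into the cap end, so the net volume the pump must supply per unit advance equals the rod cross-section area.
Rod cross-section A_rod = π/4 × (227 mm)² = 40470 mm^2
v = Q_pump / A_rod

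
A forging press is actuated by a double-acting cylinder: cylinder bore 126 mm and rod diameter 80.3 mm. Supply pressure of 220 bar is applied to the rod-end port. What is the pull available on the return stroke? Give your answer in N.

Rod-side annular area A_ann = π/4 × (126² − 80.3²) = 7405 mm^2
On retraction the pressure acts on the annular area (bore minus rod).
F = P × A_ann

F ≈ 1.63e5 N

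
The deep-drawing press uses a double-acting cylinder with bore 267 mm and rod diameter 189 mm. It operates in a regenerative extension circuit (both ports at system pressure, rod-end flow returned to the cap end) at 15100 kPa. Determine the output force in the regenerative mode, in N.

F ≈ 4.24e5 N

With equal pressure on both faces, forces on the annular region cancel; the net push is pressure × rod cross-section.
Rod cross-section A_rod = π/4 × (189 mm)² = 28060 mm^2
F = P × A_rod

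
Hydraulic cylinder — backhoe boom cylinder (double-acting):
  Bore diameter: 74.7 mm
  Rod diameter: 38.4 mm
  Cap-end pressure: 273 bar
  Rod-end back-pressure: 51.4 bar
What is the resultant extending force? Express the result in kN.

Cap-side area A_cap = π/4 × (74.7 mm)² = 4383 mm^2
Rod-side annular area A_ann = π/4 × (74.7² − 38.4²) = 3224 mm^2
Net thrust = P_cap·A_cap − P_rod·A_ann = 119.6 kN − 16.57 kN

F ≈ 103 kN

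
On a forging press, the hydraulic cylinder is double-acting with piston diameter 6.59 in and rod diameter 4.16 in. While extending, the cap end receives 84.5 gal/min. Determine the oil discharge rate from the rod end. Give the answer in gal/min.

Cap-side area A_cap = π/4 × (6.59 in)² = 34.11 in^2
Rod-side annular area A_ann = π/4 × (6.59² − 4.16²) = 20.52 in^2
Piston speed v = Q_in/A_cap; rod-end outflow Q_out = v × A_ann = Q_in × A_ann/A_cap.

Q_out ≈ 50.8 gal/min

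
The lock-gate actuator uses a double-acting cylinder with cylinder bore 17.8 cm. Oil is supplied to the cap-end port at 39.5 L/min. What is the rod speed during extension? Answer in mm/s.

v ≈ 26.5 mm/s

Cap-side area A_cap = π/4 × (17.8 cm)² = 248.8 cm^2
v = Q / A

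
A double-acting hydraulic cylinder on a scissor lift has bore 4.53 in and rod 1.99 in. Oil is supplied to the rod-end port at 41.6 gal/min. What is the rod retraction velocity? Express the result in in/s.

Rod-side annular area A_ann = π/4 × (4.53² − 1.99²) = 13.01 in^2
Flow into the rod-end port fills the annular volume.
v = Q / A

v ≈ 12.3 in/s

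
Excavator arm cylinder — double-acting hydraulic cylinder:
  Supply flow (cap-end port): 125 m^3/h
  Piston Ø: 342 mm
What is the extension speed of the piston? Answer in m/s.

Cap-side area A_cap = π/4 × (342 mm)² = 91860 mm^2
v = Q / A

v ≈ 0.378 m/s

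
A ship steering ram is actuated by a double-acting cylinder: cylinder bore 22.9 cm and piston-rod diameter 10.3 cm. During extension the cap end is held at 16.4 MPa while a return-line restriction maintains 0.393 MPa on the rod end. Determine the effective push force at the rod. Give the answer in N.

F ≈ 6.63e5 N

Cap-side area A_cap = π/4 × (22.9 cm)² = 411.9 cm^2
Rod-side annular area A_ann = π/4 × (22.9² − 10.3²) = 328.5 cm^2
Net thrust = P_cap·A_cap − P_rod·A_ann = 6.755e5 N − 12910 N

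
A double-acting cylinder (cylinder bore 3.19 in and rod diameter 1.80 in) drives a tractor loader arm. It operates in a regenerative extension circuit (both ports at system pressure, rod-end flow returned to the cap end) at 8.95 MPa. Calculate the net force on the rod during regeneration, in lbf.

F ≈ 3300 lbf

With equal pressure on both faces, forces on the annular region cancel; the net push is pressure × rod cross-section.
Rod cross-section A_rod = π/4 × (1.80 in)² = 2.545 in^2
F = P × A_rod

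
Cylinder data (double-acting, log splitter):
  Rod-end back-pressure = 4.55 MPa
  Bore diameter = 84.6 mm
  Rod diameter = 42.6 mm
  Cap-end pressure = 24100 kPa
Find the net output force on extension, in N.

F ≈ 1.16e5 N

Cap-side area A_cap = π/4 × (84.6 mm)² = 5621 mm^2
Rod-side annular area A_ann = π/4 × (84.6² − 42.6²) = 4196 mm^2
Net thrust = P_cap·A_cap − P_rod·A_ann = 1.355e5 N − 19090 N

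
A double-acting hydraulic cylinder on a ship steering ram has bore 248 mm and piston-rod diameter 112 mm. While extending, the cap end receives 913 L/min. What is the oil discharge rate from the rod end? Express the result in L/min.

Q_out ≈ 727 L/min

Cap-side area A_cap = π/4 × (248 mm)² = 48310 mm^2
Rod-side annular area A_ann = π/4 × (248² − 112²) = 38450 mm^2
Piston speed v = Q_in/A_cap; rod-end outflow Q_out = v × A_ann = Q_in × A_ann/A_cap.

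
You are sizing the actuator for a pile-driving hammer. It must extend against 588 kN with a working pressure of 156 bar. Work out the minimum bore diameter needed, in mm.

Extension force acts on the full piston face: F = P × (π/4)D².
D = √(4F / (πP)) = √(4 × 588 kN / (π × 156 bar))

D ≈ 219 mm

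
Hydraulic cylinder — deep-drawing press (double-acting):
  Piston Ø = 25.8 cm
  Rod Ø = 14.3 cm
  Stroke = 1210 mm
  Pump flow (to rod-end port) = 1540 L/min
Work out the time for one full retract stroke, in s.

Rod-side annular area A_ann = π/4 × (25.8² − 14.3²) = 362.2 cm^2
Swept volume V = A × L; t = V / Q = A·L / Q

t ≈ 1.71 s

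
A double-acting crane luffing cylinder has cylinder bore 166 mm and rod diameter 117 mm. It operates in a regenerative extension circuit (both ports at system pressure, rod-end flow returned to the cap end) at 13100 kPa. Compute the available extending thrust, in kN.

F ≈ 141 kN

With equal pressure on both faces, forces on the annular region cancel; the net push is pressure × rod cross-section.
Rod cross-section A_rod = π/4 × (117 mm)² = 10750 mm^2
F = P × A_rod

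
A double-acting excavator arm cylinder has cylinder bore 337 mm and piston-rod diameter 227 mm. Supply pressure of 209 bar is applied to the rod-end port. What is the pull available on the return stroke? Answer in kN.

F ≈ 1020 kN

Rod-side annular area A_ann = π/4 × (337² − 227²) = 48730 mm^2
On retraction the pressure acts on the annular area (bore minus rod).
F = P × A_ann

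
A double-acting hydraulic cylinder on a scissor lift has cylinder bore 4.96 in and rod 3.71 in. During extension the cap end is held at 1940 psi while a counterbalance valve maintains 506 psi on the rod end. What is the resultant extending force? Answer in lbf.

Cap-side area A_cap = π/4 × (4.96 in)² = 19.32 in^2
Rod-side annular area A_ann = π/4 × (4.96² − 3.71²) = 8.512 in^2
Net thrust = P_cap·A_cap − P_rod·A_ann = 37480 lbf − 4307 lbf

F ≈ 33200 lbf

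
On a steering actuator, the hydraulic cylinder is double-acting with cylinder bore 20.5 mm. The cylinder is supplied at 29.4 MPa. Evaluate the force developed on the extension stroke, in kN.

Cap-side area A_cap = π/4 × (20.5 mm)² = 330.1 mm^2
F = P × A_cap = 29.4 MPa × A_cap

F ≈ 9.70 kN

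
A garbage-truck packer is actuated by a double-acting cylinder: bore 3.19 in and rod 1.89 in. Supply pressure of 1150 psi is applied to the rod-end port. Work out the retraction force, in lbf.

Rod-side annular area A_ann = π/4 × (3.19² − 1.89²) = 5.187 in^2
On retraction the pressure acts on the annular area (bore minus rod).
F = P × A_ann

F ≈ 5960 lbf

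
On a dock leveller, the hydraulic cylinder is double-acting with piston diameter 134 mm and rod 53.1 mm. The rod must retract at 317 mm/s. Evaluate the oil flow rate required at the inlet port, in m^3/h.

Rod-side annular area A_ann = π/4 × (134² − 53.1²) = 11890 mm^2
Q = A × v

Q ≈ 13.6 m^3/h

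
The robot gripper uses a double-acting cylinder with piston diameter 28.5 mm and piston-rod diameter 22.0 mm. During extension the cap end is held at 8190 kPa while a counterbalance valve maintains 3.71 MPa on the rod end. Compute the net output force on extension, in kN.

Cap-side area A_cap = π/4 × (28.5 mm)² = 637.9 mm^2
Rod-side annular area A_ann = π/4 × (28.5² − 22.0²) = 257.8 mm^2
Net thrust = P_cap·A_cap − P_rod·A_ann = 5.225 kN − 0.9565 kN

F ≈ 4.27 kN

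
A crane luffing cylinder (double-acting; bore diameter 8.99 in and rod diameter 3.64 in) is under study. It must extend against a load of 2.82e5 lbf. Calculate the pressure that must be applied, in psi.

P ≈ 4440 psi

Cap-side area A_cap = π/4 × (8.99 in)² = 63.48 in^2
P = F / A = 2.82e5 lbf / A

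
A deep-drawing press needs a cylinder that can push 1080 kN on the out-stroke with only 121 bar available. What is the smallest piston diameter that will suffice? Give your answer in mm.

Extension force acts on the full piston face: F = P × (π/4)D².
D = √(4F / (πP)) = √(4 × 1080 kN / (π × 121 bar))

D ≈ 337 mm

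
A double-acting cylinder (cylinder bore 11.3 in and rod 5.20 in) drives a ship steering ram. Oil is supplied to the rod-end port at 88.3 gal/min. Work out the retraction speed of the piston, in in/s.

v ≈ 4.30 in/s

Rod-side annular area A_ann = π/4 × (11.3² − 5.20²) = 79.05 in^2
Flow into the rod-end port fills the annular volume.
v = Q / A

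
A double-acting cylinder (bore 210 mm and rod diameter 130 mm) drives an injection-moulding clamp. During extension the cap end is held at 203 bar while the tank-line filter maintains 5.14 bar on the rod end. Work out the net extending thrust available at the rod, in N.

Cap-side area A_cap = π/4 × (210 mm)² = 34640 mm^2
Rod-side annular area A_ann = π/4 × (210² − 130²) = 21360 mm^2
Net thrust = P_cap·A_cap − P_rod·A_ann = 7.031e5 N − 10980 N

F ≈ 6.92e5 N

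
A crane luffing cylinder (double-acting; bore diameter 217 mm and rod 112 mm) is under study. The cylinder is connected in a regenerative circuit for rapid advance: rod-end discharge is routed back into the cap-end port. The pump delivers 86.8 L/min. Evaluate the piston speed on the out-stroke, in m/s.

v ≈ 0.147 m/s

In regeneration the rod-end outflow joins the pump flow into the cap end, so the net volume the pump must supply per unit advance equals the rod cross-section area.
Rod cross-section A_rod = π/4 × (112 mm)² = 9852 mm^2
v = Q_pump / A_rod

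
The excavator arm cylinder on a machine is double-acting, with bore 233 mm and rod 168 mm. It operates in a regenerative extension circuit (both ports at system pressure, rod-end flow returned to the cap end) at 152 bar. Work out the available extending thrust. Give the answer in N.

F ≈ 3.37e5 N

With equal pressure on both faces, forces on the annular region cancel; the net push is pressure × rod cross-section.
Rod cross-section A_rod = π/4 × (168 mm)² = 22170 mm^2
F = P × A_rod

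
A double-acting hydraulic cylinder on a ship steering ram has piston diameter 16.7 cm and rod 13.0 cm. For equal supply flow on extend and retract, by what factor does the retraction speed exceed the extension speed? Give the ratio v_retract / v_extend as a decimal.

Cap-side area A_cap = π/4 × (16.7 cm)² = 219.0 cm^2
Rod-side annular area A_ann = π/4 × (16.7² − 13.0²) = 86.31 cm^2
For equal Q, v ∝ 1/A, so v_ret/v_ext = A_cap/A_ann.

v_ret/v_ext ≈ 2.54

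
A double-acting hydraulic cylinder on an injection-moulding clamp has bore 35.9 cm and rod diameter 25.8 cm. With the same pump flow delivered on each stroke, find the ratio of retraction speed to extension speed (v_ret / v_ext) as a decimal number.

Cap-side area A_cap = π/4 × (35.9 cm)² = 1012 cm^2
Rod-side annular area A_ann = π/4 × (35.9² − 25.8²) = 489.4 cm^2
For equal Q, v ∝ 1/A, so v_ret/v_ext = A_cap/A_ann.

v_ret/v_ext ≈ 2.07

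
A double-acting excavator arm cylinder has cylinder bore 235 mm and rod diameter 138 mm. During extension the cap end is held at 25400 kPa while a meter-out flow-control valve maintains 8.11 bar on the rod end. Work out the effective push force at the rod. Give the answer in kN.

Cap-side area A_cap = π/4 × (235 mm)² = 43370 mm^2
Rod-side annular area A_ann = π/4 × (235² − 138²) = 28420 mm^2
Net thrust = P_cap·A_cap − P_rod·A_ann = 1102 kN − 23.05 kN

F ≈ 1080 kN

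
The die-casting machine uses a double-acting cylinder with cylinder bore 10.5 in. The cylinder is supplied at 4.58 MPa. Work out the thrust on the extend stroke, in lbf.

Cap-side area A_cap = π/4 × (10.5 in)² = 86.59 in^2
F = P × A_cap = 4.58 MPa × A_cap

F ≈ 57500 lbf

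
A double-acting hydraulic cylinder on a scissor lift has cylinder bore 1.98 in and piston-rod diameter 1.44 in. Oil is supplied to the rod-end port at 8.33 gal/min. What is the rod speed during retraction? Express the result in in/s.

v ≈ 22.1 in/s

Rod-side annular area A_ann = π/4 × (1.98² − 1.44²) = 1.450 in^2
Flow into the rod-end port fills the annular volume.
v = Q / A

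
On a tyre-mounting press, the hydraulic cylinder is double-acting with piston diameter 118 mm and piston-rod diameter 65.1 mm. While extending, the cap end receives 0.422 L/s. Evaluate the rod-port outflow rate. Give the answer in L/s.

Q_out ≈ 0.294 L/s

Cap-side area A_cap = π/4 × (118 mm)² = 10940 mm^2
Rod-side annular area A_ann = π/4 × (118² − 65.1²) = 7607 mm^2
Piston speed v = Q_in/A_cap; rod-end outflow Q_out = v × A_ann = Q_in × A_ann/A_cap.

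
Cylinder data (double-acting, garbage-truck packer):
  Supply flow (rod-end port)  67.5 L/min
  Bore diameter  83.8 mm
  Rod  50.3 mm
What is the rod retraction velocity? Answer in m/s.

v ≈ 0.319 m/s

Rod-side annular area A_ann = π/4 × (83.8² − 50.3²) = 3528 mm^2
Flow into the rod-end port fills the annular volume.
v = Q / A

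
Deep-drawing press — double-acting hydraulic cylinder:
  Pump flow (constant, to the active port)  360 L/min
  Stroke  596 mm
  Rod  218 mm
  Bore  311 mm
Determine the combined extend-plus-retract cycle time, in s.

Cap-side area A_cap = π/4 × (311 mm)² = 75960 mm^2
Rod-side annular area A_ann = π/4 × (311² − 218²) = 38640 mm^2
t_ext = A_cap·L/Q = 7.546 s
t_ret = A_ann·L/Q = 3.838 s
t_cycle = t_ext + t_ret

t ≈ 11.4 s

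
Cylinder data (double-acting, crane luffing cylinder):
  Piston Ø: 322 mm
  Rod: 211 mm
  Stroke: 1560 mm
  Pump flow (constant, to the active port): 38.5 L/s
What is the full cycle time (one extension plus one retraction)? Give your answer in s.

Cap-side area A_cap = π/4 × (322 mm)² = 81430 mm^2
Rod-side annular area A_ann = π/4 × (322² − 211²) = 46470 mm^2
t_ext = A_cap·L/Q = 3.300 s
t_ret = A_ann·L/Q = 1.883 s
t_cycle = t_ext + t_ret

t ≈ 5.18 s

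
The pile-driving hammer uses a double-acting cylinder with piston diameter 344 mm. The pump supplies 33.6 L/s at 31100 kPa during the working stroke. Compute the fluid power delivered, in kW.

Hydraulic power = P × Q

W ≈ 1040 kW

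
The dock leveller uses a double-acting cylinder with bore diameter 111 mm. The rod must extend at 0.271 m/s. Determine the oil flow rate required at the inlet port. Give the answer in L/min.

Q ≈ 157 L/min

Cap-side area A_cap = π/4 × (111 mm)² = 9677 mm^2
Q = A × v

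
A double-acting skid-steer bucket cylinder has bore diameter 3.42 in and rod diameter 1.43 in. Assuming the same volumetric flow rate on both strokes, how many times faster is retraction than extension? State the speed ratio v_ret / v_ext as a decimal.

Cap-side area A_cap = π/4 × (3.42 in)² = 9.186 in^2
Rod-side annular area A_ann = π/4 × (3.42² − 1.43²) = 7.580 in^2
For equal Q, v ∝ 1/A, so v_ret/v_ext = A_cap/A_ann.

v_ret/v_ext ≈ 1.21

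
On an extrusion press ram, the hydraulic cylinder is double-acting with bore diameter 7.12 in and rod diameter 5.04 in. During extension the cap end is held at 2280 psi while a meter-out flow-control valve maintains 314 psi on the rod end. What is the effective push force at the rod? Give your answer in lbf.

Cap-side area A_cap = π/4 × (7.12 in)² = 39.82 in^2
Rod-side annular area A_ann = π/4 × (7.12² − 5.04²) = 19.86 in^2
Net thrust = P_cap·A_cap − P_rod·A_ann = 90780 lbf − 6238 lbf

F ≈ 84500 lbf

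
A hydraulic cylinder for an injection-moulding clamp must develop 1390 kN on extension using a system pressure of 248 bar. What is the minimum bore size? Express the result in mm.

D ≈ 267 mm

Extension force acts on the full piston face: F = P × (π/4)D².
D = √(4F / (πP)) = √(4 × 1390 kN / (π × 248 bar))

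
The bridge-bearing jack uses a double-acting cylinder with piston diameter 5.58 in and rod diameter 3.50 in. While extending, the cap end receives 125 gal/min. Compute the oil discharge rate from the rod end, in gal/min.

Q_out ≈ 75.8 gal/min

Cap-side area A_cap = π/4 × (5.58 in)² = 24.45 in^2
Rod-side annular area A_ann = π/4 × (5.58² − 3.50²) = 14.83 in^2
Piston speed v = Q_in/A_cap; rod-end outflow Q_out = v × A_ann = Q_in × A_ann/A_cap.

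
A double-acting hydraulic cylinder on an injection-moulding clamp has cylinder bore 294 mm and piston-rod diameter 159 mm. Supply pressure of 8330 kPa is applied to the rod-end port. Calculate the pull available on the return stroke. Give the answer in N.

F ≈ 4.00e5 N

Rod-side annular area A_ann = π/4 × (294² − 159²) = 48030 mm^2
On retraction the pressure acts on the annular area (bore minus rod).
F = P × A_ann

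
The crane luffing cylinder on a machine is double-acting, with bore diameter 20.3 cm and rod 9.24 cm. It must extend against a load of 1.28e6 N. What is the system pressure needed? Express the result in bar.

P ≈ 395 bar

Cap-side area A_cap = π/4 × (20.3 cm)² = 323.7 cm^2
P = F / A = 1.28e6 N / A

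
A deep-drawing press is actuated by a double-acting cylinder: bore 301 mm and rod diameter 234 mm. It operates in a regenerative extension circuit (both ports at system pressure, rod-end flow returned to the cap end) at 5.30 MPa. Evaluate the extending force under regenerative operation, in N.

F ≈ 2.28e5 N

With equal pressure on both faces, forces on the annular region cancel; the net push is pressure × rod cross-section.
Rod cross-section A_rod = π/4 × (234 mm)² = 43010 mm^2
F = P × A_rod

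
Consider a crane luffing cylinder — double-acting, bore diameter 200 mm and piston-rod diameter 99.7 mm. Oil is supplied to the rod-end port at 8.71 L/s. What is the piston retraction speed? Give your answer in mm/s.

v ≈ 369 mm/s

Rod-side annular area A_ann = π/4 × (200² − 99.7²) = 23610 mm^2
Flow into the rod-end port fills the annular volume.
v = Q / A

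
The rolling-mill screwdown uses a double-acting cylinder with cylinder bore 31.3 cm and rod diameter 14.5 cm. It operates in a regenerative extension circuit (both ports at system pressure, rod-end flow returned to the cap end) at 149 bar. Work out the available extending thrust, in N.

F ≈ 2.46e5 N

With equal pressure on both faces, forces on the annular region cancel; the net push is pressure × rod cross-section.
Rod cross-section A_rod = π/4 × (14.5 cm)² = 165.1 cm^2
F = P × A_rod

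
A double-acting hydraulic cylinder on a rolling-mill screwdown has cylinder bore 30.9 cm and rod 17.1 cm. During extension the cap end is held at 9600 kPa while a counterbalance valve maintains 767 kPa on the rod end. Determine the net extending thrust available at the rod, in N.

F ≈ 6.80e5 N

Cap-side area A_cap = π/4 × (30.9 cm)² = 749.9 cm^2
Rod-side annular area A_ann = π/4 × (30.9² − 17.1²) = 520.2 cm^2
Net thrust = P_cap·A_cap − P_rod·A_ann = 7.199e5 N − 39900 N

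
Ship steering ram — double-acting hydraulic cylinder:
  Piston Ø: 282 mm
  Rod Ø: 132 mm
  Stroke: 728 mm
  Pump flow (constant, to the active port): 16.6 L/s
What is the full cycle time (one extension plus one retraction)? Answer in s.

t ≈ 4.88 s

Cap-side area A_cap = π/4 × (282 mm)² = 62460 mm^2
Rod-side annular area A_ann = π/4 × (282² − 132²) = 48770 mm^2
t_ext = A_cap·L/Q = 2.739 s
t_ret = A_ann·L/Q = 2.139 s
t_cycle = t_ext + t_ret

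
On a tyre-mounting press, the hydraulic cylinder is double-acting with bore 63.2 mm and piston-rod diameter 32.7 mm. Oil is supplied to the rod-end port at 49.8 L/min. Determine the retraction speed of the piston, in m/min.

Rod-side annular area A_ann = π/4 × (63.2² − 32.7²) = 2297 mm^2
Flow into the rod-end port fills the annular volume.
v = Q / A

v ≈ 21.7 m/min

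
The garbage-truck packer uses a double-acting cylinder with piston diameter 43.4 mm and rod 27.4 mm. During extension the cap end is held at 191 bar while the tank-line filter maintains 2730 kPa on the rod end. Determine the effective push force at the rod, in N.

Cap-side area A_cap = π/4 × (43.4 mm)² = 1479 mm^2
Rod-side annular area A_ann = π/4 × (43.4² − 27.4²) = 889.7 mm^2
Net thrust = P_cap·A_cap − P_rod·A_ann = 28260 N − 2429 N

F ≈ 25800 N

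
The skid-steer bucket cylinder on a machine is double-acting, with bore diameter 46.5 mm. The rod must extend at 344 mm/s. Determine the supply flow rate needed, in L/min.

Cap-side area A_cap = π/4 × (46.5 mm)² = 1698 mm^2
Q = A × v

Q ≈ 35.1 L/min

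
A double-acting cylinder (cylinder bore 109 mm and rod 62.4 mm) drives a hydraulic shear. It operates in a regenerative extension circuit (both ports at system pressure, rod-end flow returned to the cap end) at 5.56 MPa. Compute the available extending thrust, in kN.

F ≈ 17.0 kN

With equal pressure on both faces, forces on the annular region cancel; the net push is pressure × rod cross-section.
Rod cross-section A_rod = π/4 × (62.4 mm)² = 3058 mm^2
F = P × A_rod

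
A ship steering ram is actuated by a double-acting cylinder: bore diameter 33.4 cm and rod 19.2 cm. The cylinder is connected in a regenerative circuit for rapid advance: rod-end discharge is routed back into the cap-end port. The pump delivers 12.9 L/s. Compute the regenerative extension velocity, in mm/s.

v ≈ 446 mm/s

In regeneration the rod-end outflow joins the pump flow into the cap end, so the net volume the pump must supply per unit advance equals the rod cross-section area.
Rod cross-section A_rod = π/4 × (19.2 cm)² = 289.5 cm^2
v = Q_pump / A_rod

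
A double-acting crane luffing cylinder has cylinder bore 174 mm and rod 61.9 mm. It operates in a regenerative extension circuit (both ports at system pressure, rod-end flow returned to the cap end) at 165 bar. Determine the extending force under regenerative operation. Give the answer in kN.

With equal pressure on both faces, forces on the annular region cancel; the net push is pressure × rod cross-section.
Rod cross-section A_rod = π/4 × (61.9 mm)² = 3009 mm^2
F = P × A_rod

F ≈ 49.7 kN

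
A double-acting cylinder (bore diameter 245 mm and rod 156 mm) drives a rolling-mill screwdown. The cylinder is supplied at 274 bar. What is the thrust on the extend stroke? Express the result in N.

Cap-side area A_cap = π/4 × (245 mm)² = 47140 mm^2
F = P × A_cap = 274 bar × A_cap

F ≈ 1.29e6 N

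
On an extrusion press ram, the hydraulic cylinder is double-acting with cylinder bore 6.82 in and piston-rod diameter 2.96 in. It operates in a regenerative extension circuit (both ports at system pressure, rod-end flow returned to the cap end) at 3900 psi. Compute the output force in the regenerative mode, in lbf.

With equal pressure on both faces, forces on the annular region cancel; the net push is pressure × rod cross-section.
Rod cross-section A_rod = π/4 × (2.96 in)² = 6.881 in^2
F = P × A_rod

F ≈ 26800 lbf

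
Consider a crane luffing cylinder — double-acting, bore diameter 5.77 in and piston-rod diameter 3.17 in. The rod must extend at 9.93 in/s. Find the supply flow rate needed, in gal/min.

Cap-side area A_cap = π/4 × (5.77 in)² = 26.15 in^2
Q = A × v

Q ≈ 67.4 gal/min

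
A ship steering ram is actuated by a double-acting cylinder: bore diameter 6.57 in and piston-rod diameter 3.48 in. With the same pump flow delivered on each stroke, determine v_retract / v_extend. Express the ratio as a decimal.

Cap-side area A_cap = π/4 × (6.57 in)² = 33.90 in^2
Rod-side annular area A_ann = π/4 × (6.57² − 3.48²) = 24.39 in^2
For equal Q, v ∝ 1/A, so v_ret/v_ext = A_cap/A_ann.

v_ret/v_ext ≈ 1.39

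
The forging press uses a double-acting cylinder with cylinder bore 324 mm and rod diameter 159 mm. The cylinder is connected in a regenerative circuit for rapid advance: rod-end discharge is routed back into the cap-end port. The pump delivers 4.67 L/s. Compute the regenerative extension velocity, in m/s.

v ≈ 0.235 m/s

In regeneration the rod-end outflow joins the pump flow into the cap end, so the net volume the pump must supply per unit advance equals the rod cross-section area.
Rod cross-section A_rod = π/4 × (159 mm)² = 19860 mm^2
v = Q_pump / A_rod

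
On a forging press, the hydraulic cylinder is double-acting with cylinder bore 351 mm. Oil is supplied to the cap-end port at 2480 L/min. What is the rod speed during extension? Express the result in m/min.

Cap-side area A_cap = π/4 × (351 mm)² = 96760 mm^2
v = Q / A

v ≈ 25.6 m/min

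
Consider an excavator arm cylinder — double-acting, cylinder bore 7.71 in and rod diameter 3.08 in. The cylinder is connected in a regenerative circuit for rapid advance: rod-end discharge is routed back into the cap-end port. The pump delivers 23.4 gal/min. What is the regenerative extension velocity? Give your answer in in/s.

v ≈ 12.1 in/s

In regeneration the rod-end outflow joins the pump flow into the cap end, so the net volume the pump must supply per unit advance equals the rod cross-section area.
Rod cross-section A_rod = π/4 × (3.08 in)² = 7.451 in^2
v = Q_pump / A_rod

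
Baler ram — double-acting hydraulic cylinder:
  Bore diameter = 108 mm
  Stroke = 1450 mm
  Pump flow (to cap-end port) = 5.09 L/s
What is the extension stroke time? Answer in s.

Cap-side area A_cap = π/4 × (108 mm)² = 9161 mm^2
Swept volume V = A × L; t = V / Q = A·L / Q

t ≈ 2.61 s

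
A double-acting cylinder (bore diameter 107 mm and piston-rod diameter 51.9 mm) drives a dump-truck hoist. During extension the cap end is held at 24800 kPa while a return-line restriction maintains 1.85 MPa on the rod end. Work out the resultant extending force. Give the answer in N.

F ≈ 2.10e5 N

Cap-side area A_cap = π/4 × (107 mm)² = 8992 mm^2
Rod-side annular area A_ann = π/4 × (107² − 51.9²) = 6876 mm^2
Net thrust = P_cap·A_cap − P_rod·A_ann = 2.230e5 N − 12720 N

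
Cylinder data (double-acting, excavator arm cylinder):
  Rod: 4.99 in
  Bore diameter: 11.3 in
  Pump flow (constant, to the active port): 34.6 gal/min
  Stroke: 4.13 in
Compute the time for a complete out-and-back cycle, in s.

Cap-side area A_cap = π/4 × (11.3 in)² = 100.3 in^2
Rod-side annular area A_ann = π/4 × (11.3² − 4.99²) = 80.73 in^2
t_ext = A_cap·L/Q = 3.109 s
t_ret = A_ann·L/Q = 2.503 s
t_cycle = t_ext + t_ret

t ≈ 5.61 s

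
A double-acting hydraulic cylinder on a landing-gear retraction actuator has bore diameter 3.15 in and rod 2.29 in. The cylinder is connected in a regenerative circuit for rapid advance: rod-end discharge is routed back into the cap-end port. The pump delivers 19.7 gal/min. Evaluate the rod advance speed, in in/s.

v ≈ 18.4 in/s

In regeneration the rod-end outflow joins the pump flow into the cap end, so the net volume the pump must supply per unit advance equals the rod cross-section area.
Rod cross-section A_rod = π/4 × (2.29 in)² = 4.119 in^2
v = Q_pump / A_rod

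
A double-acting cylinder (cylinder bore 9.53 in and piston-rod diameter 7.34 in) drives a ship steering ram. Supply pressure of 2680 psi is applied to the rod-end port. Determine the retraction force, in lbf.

F ≈ 77800 lbf

Rod-side annular area A_ann = π/4 × (9.53² − 7.34²) = 29.02 in^2
On retraction the pressure acts on the annular area (bore minus rod).
F = P × A_ann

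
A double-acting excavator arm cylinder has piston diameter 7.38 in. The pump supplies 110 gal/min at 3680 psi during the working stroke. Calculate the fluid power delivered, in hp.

Hydraulic power = P × Q

W ≈ 236 hp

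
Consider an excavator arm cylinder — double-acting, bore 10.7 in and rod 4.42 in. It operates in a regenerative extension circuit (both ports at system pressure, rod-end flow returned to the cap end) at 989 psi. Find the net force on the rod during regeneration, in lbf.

F ≈ 15200 lbf

With equal pressure on both faces, forces on the annular region cancel; the net push is pressure × rod cross-section.
Rod cross-section A_rod = π/4 × (4.42 in)² = 15.34 in^2
F = P × A_rod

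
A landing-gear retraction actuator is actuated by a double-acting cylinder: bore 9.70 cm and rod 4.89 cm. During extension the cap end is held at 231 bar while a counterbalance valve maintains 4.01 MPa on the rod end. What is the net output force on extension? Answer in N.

F ≈ 1.49e5 N

Cap-side area A_cap = π/4 × (9.70 cm)² = 73.90 cm^2
Rod-side annular area A_ann = π/4 × (9.70² − 4.89²) = 55.12 cm^2
Net thrust = P_cap·A_cap − P_rod·A_ann = 1.707e5 N − 22100 N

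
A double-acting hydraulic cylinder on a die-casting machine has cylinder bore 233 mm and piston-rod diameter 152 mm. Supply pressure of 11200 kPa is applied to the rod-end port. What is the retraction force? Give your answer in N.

Rod-side annular area A_ann = π/4 × (233² − 152²) = 24490 mm^2
On retraction the pressure acts on the annular area (bore minus rod).
F = P × A_ann

F ≈ 2.74e5 N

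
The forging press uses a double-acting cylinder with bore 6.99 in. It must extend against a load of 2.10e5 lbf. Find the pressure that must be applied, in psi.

Cap-side area A_cap = π/4 × (6.99 in)² = 38.37 in^2
P = F / A = 2.10e5 lbf / A

P ≈ 5470 psi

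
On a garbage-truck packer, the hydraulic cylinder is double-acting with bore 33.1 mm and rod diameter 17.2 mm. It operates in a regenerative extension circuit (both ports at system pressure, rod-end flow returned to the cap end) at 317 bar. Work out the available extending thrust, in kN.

With equal pressure on both faces, forces on the annular region cancel; the net push is pressure × rod cross-section.
Rod cross-section A_rod = π/4 × (17.2 mm)² = 232.4 mm^2
F = P × A_rod

F ≈ 7.37 kN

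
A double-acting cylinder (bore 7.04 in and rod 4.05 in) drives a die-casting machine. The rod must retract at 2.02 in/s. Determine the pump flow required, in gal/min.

Q ≈ 13.7 gal/min

Rod-side annular area A_ann = π/4 × (7.04² − 4.05²) = 26.04 in^2
Q = A × v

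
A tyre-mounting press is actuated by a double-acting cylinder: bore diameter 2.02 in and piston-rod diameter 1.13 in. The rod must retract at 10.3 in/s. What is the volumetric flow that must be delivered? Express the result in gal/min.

Q ≈ 5.89 gal/min

Rod-side annular area A_ann = π/4 × (2.02² − 1.13²) = 2.202 in^2
Q = A × v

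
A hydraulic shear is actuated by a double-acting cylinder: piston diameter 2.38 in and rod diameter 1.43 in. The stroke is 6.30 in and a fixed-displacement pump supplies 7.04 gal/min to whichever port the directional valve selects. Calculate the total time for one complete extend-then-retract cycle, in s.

t ≈ 1.69 s

Cap-side area A_cap = π/4 × (2.38 in)² = 4.449 in^2
Rod-side annular area A_ann = π/4 × (2.38² − 1.43²) = 2.843 in^2
t_ext = A_cap·L/Q = 1.034 s
t_ret = A_ann·L/Q = 0.6608 s
t_cycle = t_ext + t_ret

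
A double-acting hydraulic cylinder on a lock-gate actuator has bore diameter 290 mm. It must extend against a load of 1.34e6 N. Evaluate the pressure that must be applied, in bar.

Cap-side area A_cap = π/4 × (290 mm)² = 66050 mm^2
P = F / A = 1.34e6 N / A

P ≈ 203 bar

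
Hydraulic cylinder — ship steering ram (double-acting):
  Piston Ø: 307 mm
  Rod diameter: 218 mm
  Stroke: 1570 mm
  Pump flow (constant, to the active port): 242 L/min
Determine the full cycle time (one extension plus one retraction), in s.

t ≈ 43.1 s

Cap-side area A_cap = π/4 × (307 mm)² = 74020 mm^2
Rod-side annular area A_ann = π/4 × (307² − 218²) = 36700 mm^2
t_ext = A_cap·L/Q = 28.81 s
t_ret = A_ann·L/Q = 14.28 s
t_cycle = t_ext + t_ret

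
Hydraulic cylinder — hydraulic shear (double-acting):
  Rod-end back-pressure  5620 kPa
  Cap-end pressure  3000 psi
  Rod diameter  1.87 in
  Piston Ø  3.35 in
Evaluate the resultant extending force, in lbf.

F ≈ 21500 lbf

Cap-side area A_cap = π/4 × (3.35 in)² = 8.814 in^2
Rod-side annular area A_ann = π/4 × (3.35² − 1.87²) = 6.068 in^2
Net thrust = P_cap·A_cap − P_rod·A_ann = 26440 lbf − 4946 lbf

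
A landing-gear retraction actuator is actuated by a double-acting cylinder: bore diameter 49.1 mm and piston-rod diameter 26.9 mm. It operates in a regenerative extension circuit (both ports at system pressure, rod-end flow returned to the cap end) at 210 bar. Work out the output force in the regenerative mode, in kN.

F ≈ 11.9 kN

With equal pressure on both faces, forces on the annular region cancel; the net push is pressure × rod cross-section.
Rod cross-section A_rod = π/4 × (26.9 mm)² = 568.3 mm^2
F = P × A_rod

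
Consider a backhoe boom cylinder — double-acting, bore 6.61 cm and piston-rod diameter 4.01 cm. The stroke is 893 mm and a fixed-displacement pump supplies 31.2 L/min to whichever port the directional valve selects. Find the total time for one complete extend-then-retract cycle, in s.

Cap-side area A_cap = π/4 × (6.61 cm)² = 34.32 cm^2
Rod-side annular area A_ann = π/4 × (6.61² − 4.01²) = 21.69 cm^2
t_ext = A_cap·L/Q = 5.893 s
t_ret = A_ann·L/Q = 3.724 s
t_cycle = t_ext + t_ret

t ≈ 9.62 s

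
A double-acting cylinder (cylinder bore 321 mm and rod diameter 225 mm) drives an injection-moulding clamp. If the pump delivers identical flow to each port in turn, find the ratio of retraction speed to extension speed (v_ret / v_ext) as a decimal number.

v_ret/v_ext ≈ 1.97

Cap-side area A_cap = π/4 × (321 mm)² = 80930 mm^2
Rod-side annular area A_ann = π/4 × (321² − 225²) = 41170 mm^2
For equal Q, v ∝ 1/A, so v_ret/v_ext = A_cap/A_ann.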